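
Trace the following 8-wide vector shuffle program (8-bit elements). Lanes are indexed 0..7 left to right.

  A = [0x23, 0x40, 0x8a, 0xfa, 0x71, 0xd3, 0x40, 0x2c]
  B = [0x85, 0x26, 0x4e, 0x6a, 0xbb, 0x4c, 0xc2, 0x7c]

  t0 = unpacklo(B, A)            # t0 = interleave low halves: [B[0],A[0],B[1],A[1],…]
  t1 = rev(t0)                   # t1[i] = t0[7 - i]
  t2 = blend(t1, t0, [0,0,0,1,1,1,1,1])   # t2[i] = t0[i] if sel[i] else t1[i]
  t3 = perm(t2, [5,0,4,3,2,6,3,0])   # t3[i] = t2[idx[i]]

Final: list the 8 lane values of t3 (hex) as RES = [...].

RES = [0x8a, 0xfa, 0x4e, 0x40, 0x8a, 0x6a, 0x40, 0xfa]

t0 = [0x85, 0x23, 0x26, 0x40, 0x4e, 0x8a, 0x6a, 0xfa]
t1 = [0xfa, 0x6a, 0x8a, 0x4e, 0x40, 0x26, 0x23, 0x85]
t2 = [0xfa, 0x6a, 0x8a, 0x40, 0x4e, 0x8a, 0x6a, 0xfa]
t3 = [0x8a, 0xfa, 0x4e, 0x40, 0x8a, 0x6a, 0x40, 0xfa]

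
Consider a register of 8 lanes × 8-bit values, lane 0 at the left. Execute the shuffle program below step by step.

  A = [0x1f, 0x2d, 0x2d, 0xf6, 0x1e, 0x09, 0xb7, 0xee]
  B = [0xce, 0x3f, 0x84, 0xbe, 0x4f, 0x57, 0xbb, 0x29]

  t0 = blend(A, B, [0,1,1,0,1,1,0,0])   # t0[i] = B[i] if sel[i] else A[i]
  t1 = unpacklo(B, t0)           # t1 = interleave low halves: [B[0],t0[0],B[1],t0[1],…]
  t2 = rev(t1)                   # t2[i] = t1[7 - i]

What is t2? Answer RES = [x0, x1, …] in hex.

  t0: 1f 3f 84 f6 4f 57 b7 ee
  t1: ce 1f 3f 3f 84 84 be f6
  t2: f6 be 84 84 3f 3f 1f ce

RES = [ 0xf6  0xbe  0x84  0x84  0x3f  0x3f  0x1f  0xce ]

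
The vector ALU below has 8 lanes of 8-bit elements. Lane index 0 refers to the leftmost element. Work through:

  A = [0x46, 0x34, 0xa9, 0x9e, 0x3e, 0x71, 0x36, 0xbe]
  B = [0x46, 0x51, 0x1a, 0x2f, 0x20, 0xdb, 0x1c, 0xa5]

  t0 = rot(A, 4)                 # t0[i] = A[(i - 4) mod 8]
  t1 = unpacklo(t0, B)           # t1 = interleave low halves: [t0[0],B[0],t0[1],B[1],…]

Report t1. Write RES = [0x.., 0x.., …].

  t0: 3e 71 36 be 46 34 a9 9e
  t1: 3e 46 71 51 36 1a be 2f

RES = [ 0x3e  0x46  0x71  0x51  0x36  0x1a  0xbe  0x2f ]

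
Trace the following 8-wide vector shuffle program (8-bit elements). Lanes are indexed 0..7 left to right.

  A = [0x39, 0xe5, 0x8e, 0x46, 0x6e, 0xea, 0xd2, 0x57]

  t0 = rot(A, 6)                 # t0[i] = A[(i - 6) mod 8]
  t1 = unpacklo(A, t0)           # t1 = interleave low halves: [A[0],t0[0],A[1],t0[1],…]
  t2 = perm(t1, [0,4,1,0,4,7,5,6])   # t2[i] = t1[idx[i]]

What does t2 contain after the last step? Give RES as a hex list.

RES = [0x39, 0x8e, 0x8e, 0x39, 0x8e, 0xea, 0x6e, 0x46]

t0 = [0x8e, 0x46, 0x6e, 0xea, 0xd2, 0x57, 0x39, 0xe5]
t1 = [0x39, 0x8e, 0xe5, 0x46, 0x8e, 0x6e, 0x46, 0xea]
t2 = [0x39, 0x8e, 0x8e, 0x39, 0x8e, 0xea, 0x6e, 0x46]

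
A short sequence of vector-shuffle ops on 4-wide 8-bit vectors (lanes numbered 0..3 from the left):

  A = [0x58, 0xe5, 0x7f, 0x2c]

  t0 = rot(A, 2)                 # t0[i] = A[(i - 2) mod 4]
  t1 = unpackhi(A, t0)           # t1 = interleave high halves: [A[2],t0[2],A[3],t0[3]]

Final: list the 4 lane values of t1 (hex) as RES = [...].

RES = [ 0x7f  0x58  0x2c  0xe5 ]

  t0: 7f 2c 58 e5
  t1: 7f 58 2c e5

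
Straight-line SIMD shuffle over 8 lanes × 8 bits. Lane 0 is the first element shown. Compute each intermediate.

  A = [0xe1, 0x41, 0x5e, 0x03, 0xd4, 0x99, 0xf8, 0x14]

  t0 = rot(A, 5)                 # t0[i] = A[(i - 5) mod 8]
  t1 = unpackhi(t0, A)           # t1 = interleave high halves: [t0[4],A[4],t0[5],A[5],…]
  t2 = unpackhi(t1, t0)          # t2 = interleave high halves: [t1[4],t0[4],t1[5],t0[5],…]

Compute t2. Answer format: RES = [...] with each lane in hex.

RES = [0x41, 0x14, 0xf8, 0xe1, 0x5e, 0x41, 0x14, 0x5e]

→ t0 |03|d4|99|f8|14|e1|41|5e|
→ t1 |14|d4|e1|99|41|f8|5e|14|
→ t2 |41|14|f8|e1|5e|41|14|5e|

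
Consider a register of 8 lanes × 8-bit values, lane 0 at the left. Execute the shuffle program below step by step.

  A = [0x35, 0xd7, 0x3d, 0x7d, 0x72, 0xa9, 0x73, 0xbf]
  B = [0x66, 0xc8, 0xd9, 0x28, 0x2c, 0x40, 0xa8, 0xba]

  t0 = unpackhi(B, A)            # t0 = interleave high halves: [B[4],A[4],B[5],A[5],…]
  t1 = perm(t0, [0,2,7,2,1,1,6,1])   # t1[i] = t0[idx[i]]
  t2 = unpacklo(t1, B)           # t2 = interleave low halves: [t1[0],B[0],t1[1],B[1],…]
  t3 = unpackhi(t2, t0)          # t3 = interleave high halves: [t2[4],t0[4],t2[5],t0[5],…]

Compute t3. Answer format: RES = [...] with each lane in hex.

RES = [0xbf, 0xa8, 0xd9, 0x73, 0x40, 0xba, 0x28, 0xbf]

  t0: 2c 72 40 a9 a8 73 ba bf
  t1: 2c 40 bf 40 72 72 ba 72
  t2: 2c 66 40 c8 bf d9 40 28
  t3: bf a8 d9 73 40 ba 28 bf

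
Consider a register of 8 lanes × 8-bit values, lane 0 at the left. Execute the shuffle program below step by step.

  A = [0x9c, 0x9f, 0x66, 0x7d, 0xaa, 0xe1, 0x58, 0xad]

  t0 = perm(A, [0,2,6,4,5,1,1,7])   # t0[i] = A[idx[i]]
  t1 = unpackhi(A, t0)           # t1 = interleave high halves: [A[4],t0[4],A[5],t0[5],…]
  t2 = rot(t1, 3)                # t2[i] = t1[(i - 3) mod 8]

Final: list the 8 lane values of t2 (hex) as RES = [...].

RES = [ 0x9f  0xad  0xad  0xaa  0xe1  0xe1  0x9f  0x58 ]

  t0: 9c 66 58 aa e1 9f 9f ad
  t1: aa e1 e1 9f 58 9f ad ad
  t2: 9f ad ad aa e1 e1 9f 58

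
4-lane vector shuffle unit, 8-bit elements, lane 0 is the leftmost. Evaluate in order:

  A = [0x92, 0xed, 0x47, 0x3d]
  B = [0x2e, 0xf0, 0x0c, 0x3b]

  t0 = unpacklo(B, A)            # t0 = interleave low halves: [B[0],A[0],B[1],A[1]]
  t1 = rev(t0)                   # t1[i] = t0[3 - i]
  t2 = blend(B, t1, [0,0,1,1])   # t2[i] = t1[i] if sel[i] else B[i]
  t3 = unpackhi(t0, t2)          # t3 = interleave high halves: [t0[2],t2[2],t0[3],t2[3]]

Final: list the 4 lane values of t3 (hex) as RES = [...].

RES = [ 0xf0  0x92  0xed  0x2e ]

t0 = [0x2e, 0x92, 0xf0, 0xed]
t1 = [0xed, 0xf0, 0x92, 0x2e]
t2 = [0x2e, 0xf0, 0x92, 0x2e]
t3 = [0xf0, 0x92, 0xed, 0x2e]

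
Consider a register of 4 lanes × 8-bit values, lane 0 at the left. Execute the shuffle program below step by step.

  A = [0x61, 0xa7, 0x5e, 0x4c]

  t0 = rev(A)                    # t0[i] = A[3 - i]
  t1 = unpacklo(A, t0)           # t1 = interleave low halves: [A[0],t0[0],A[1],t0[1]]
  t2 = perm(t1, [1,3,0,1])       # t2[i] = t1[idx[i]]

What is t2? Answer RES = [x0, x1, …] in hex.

RES = [0x4c, 0x5e, 0x61, 0x4c]

  t0: 4c 5e a7 61
  t1: 61 4c a7 5e
  t2: 4c 5e 61 4c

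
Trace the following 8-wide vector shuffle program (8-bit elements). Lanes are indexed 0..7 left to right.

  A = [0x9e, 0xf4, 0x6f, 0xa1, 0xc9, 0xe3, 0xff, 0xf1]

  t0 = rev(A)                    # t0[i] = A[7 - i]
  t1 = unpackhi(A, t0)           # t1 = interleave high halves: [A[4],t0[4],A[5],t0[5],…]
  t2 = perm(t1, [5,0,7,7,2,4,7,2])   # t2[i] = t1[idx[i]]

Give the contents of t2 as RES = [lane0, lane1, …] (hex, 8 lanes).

RES = [ 0xf4  0xc9  0x9e  0x9e  0xe3  0xff  0x9e  0xe3 ]

  t0: f1 ff e3 c9 a1 6f f4 9e
  t1: c9 a1 e3 6f ff f4 f1 9e
  t2: f4 c9 9e 9e e3 ff 9e e3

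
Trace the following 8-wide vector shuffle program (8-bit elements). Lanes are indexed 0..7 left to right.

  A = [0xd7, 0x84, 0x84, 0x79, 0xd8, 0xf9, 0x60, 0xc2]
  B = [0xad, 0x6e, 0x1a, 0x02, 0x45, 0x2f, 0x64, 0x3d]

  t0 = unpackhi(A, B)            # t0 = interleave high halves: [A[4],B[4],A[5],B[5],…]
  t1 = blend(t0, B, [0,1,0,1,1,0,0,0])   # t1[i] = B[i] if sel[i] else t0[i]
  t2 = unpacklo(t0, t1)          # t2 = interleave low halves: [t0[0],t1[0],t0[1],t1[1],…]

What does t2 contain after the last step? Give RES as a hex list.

RES = [ 0xd8  0xd8  0x45  0x6e  0xf9  0xf9  0x2f  0x02 ]

→ t0 |d8|45|f9|2f|60|64|c2|3d|
→ t1 |d8|6e|f9|02|45|64|c2|3d|
→ t2 |d8|d8|45|6e|f9|f9|2f|02|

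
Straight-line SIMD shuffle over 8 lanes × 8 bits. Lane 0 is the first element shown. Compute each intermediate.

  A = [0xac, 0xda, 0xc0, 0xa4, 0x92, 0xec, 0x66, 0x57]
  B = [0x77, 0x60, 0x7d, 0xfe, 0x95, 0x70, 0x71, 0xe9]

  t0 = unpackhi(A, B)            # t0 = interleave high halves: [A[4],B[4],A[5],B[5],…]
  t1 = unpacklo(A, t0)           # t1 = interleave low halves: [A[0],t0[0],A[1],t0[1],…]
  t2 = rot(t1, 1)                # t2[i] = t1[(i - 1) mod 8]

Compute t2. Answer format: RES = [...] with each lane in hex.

RES = [0x70, 0xac, 0x92, 0xda, 0x95, 0xc0, 0xec, 0xa4]

→ t0 |92|95|ec|70|66|71|57|e9|
→ t1 |ac|92|da|95|c0|ec|a4|70|
→ t2 |70|ac|92|da|95|c0|ec|a4|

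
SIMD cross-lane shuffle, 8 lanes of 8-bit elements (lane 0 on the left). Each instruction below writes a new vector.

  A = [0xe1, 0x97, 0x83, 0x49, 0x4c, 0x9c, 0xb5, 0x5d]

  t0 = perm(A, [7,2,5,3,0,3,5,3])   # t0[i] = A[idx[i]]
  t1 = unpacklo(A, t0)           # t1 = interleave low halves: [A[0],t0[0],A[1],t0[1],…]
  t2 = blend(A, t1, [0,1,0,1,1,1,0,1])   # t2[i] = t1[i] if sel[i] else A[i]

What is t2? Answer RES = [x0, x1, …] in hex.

RES = [ 0xe1  0x5d  0x83  0x83  0x83  0x9c  0xb5  0x49 ]

  t0: 5d 83 9c 49 e1 49 9c 49
  t1: e1 5d 97 83 83 9c 49 49
  t2: e1 5d 83 83 83 9c b5 49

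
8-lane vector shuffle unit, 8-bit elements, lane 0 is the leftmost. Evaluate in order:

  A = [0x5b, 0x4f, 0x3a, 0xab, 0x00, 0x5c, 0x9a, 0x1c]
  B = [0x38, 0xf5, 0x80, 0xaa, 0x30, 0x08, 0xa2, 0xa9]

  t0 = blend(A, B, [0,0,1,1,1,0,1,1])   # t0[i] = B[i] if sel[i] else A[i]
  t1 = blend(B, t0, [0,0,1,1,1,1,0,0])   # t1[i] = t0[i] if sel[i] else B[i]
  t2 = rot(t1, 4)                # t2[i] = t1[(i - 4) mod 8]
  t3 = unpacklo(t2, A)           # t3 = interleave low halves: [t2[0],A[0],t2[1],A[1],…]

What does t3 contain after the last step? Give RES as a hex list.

RES = [ 0x30  0x5b  0x5c  0x4f  0xa2  0x3a  0xa9  0xab ]

→ t0 |5b|4f|80|aa|30|5c|a2|a9|
→ t1 |38|f5|80|aa|30|5c|a2|a9|
→ t2 |30|5c|a2|a9|38|f5|80|aa|
→ t3 |30|5b|5c|4f|a2|3a|a9|ab|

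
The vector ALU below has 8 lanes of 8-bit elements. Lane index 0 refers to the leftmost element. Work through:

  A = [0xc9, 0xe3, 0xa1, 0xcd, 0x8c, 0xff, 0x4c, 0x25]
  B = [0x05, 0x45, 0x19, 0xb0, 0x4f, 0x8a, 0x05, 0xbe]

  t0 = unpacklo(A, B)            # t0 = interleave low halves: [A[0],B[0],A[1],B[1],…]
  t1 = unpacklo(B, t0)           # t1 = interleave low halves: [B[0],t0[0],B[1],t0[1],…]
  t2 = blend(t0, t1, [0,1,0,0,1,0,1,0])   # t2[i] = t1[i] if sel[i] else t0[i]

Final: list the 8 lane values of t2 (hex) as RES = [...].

RES = [0xc9, 0xc9, 0xe3, 0x45, 0x19, 0x19, 0xb0, 0xb0]

t0 = [0xc9, 0x05, 0xe3, 0x45, 0xa1, 0x19, 0xcd, 0xb0]
t1 = [0x05, 0xc9, 0x45, 0x05, 0x19, 0xe3, 0xb0, 0x45]
t2 = [0xc9, 0xc9, 0xe3, 0x45, 0x19, 0x19, 0xb0, 0xb0]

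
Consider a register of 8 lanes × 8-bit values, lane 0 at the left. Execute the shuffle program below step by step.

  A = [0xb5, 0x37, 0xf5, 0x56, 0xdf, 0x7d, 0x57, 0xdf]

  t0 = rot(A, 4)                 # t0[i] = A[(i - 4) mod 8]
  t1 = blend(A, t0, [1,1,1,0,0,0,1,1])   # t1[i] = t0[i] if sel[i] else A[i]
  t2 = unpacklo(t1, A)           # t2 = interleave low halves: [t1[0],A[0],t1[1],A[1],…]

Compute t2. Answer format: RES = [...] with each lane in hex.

RES = [ 0xdf  0xb5  0x7d  0x37  0x57  0xf5  0x56  0x56 ]

→ t0 |df|7d|57|df|b5|37|f5|56|
→ t1 |df|7d|57|56|df|7d|f5|56|
→ t2 |df|b5|7d|37|57|f5|56|56|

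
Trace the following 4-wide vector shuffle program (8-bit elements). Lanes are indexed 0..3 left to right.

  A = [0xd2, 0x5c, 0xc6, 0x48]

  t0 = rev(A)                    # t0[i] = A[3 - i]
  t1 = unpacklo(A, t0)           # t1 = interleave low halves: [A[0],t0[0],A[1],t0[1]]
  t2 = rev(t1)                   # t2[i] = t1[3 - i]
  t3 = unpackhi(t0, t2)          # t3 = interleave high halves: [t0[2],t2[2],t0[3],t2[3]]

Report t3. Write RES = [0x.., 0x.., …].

t0 = [0x48, 0xc6, 0x5c, 0xd2]
t1 = [0xd2, 0x48, 0x5c, 0xc6]
t2 = [0xc6, 0x5c, 0x48, 0xd2]
t3 = [0x5c, 0x48, 0xd2, 0xd2]

RES = [0x5c, 0x48, 0xd2, 0xd2]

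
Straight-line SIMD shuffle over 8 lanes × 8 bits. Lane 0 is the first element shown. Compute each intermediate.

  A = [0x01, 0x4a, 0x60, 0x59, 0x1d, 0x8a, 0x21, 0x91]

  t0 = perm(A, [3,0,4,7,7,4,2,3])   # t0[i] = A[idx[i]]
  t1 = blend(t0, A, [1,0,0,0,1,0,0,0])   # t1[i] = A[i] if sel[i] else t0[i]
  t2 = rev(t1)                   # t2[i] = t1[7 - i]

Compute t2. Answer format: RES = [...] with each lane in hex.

RES = [0x59, 0x60, 0x1d, 0x1d, 0x91, 0x1d, 0x01, 0x01]

t0 = [0x59, 0x01, 0x1d, 0x91, 0x91, 0x1d, 0x60, 0x59]
t1 = [0x01, 0x01, 0x1d, 0x91, 0x1d, 0x1d, 0x60, 0x59]
t2 = [0x59, 0x60, 0x1d, 0x1d, 0x91, 0x1d, 0x01, 0x01]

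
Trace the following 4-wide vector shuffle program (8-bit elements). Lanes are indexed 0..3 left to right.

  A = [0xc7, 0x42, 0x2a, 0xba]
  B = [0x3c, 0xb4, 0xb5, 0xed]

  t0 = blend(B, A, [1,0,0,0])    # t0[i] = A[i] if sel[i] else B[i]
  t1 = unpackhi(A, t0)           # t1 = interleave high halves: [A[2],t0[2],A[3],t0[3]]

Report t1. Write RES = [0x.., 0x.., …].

→ t0 |c7|b4|b5|ed|
→ t1 |2a|b5|ba|ed|

RES = [ 0x2a  0xb5  0xba  0xed ]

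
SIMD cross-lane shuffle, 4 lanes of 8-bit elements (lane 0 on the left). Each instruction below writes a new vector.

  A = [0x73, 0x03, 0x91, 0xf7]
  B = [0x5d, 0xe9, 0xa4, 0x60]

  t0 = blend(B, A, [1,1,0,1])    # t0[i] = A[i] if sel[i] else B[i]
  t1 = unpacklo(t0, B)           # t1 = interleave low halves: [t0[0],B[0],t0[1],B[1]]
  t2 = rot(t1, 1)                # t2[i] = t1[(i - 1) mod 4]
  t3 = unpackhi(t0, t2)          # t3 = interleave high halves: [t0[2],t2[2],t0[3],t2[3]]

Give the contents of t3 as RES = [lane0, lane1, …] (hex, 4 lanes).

RES = [ 0xa4  0x5d  0xf7  0x03 ]

  t0: 73 03 a4 f7
  t1: 73 5d 03 e9
  t2: e9 73 5d 03
  t3: a4 5d f7 03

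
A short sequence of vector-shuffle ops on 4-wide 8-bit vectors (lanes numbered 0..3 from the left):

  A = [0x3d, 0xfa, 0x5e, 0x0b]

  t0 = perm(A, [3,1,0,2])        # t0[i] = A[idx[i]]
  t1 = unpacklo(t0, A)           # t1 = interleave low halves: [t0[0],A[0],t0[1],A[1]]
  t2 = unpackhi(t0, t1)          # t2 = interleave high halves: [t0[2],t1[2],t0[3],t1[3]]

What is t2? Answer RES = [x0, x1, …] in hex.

  t0: 0b fa 3d 5e
  t1: 0b 3d fa fa
  t2: 3d fa 5e fa

RES = [ 0x3d  0xfa  0x5e  0xfa ]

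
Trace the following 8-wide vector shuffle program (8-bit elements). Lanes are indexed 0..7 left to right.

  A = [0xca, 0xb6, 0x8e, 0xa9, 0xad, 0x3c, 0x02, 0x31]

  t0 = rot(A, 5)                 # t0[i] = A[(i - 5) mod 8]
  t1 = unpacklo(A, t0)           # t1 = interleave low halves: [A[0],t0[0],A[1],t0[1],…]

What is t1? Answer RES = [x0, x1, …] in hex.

t0 = [0xa9, 0xad, 0x3c, 0x02, 0x31, 0xca, 0xb6, 0x8e]
t1 = [0xca, 0xa9, 0xb6, 0xad, 0x8e, 0x3c, 0xa9, 0x02]

RES = [0xca, 0xa9, 0xb6, 0xad, 0x8e, 0x3c, 0xa9, 0x02]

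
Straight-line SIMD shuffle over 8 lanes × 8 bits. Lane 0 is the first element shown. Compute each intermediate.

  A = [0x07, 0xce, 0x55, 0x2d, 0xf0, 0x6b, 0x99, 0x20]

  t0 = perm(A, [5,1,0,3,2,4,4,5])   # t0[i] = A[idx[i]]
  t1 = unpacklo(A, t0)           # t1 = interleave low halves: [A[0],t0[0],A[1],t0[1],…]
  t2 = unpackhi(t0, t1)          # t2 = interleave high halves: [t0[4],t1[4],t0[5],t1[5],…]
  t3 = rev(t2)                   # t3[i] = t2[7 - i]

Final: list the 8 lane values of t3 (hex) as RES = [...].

→ t0 |6b|ce|07|2d|55|f0|f0|6b|
→ t1 |07|6b|ce|ce|55|07|2d|2d|
→ t2 |55|55|f0|07|f0|2d|6b|2d|
→ t3 |2d|6b|2d|f0|07|f0|55|55|

RES = [ 0x2d  0x6b  0x2d  0xf0  0x07  0xf0  0x55  0x55 ]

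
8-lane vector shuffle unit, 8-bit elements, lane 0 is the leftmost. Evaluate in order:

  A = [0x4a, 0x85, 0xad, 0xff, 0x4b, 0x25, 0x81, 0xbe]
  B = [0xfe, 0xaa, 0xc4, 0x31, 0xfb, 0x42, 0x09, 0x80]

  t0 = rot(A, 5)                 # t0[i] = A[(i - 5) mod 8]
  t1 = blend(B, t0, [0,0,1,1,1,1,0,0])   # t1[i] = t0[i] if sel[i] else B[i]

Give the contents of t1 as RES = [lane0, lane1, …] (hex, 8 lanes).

t0 = [0xff, 0x4b, 0x25, 0x81, 0xbe, 0x4a, 0x85, 0xad]
t1 = [0xfe, 0xaa, 0x25, 0x81, 0xbe, 0x4a, 0x09, 0x80]

RES = [0xfe, 0xaa, 0x25, 0x81, 0xbe, 0x4a, 0x09, 0x80]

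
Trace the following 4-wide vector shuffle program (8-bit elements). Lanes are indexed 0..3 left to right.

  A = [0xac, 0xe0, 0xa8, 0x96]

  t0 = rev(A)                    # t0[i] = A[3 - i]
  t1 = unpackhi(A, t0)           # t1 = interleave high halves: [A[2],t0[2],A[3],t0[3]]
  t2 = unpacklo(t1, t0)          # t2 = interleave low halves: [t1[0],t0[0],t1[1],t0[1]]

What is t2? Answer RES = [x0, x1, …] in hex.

RES = [0xa8, 0x96, 0xe0, 0xa8]

t0 = [0x96, 0xa8, 0xe0, 0xac]
t1 = [0xa8, 0xe0, 0x96, 0xac]
t2 = [0xa8, 0x96, 0xe0, 0xa8]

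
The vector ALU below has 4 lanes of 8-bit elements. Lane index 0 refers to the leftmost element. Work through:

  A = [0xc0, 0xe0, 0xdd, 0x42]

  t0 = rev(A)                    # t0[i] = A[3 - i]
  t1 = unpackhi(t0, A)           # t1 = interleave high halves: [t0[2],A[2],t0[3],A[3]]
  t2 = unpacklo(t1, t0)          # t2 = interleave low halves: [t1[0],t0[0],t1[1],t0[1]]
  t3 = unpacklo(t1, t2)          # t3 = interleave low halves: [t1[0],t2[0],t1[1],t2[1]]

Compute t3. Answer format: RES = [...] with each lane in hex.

RES = [0xe0, 0xe0, 0xdd, 0x42]

  t0: 42 dd e0 c0
  t1: e0 dd c0 42
  t2: e0 42 dd dd
  t3: e0 e0 dd 42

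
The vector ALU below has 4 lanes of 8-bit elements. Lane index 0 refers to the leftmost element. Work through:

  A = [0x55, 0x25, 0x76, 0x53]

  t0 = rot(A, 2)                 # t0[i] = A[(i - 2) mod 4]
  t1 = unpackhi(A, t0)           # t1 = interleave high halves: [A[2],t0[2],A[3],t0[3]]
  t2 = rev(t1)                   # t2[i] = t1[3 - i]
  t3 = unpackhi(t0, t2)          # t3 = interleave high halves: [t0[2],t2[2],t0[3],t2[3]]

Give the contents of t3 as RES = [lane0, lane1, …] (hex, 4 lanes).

RES = [ 0x55  0x55  0x25  0x76 ]

t0 = [0x76, 0x53, 0x55, 0x25]
t1 = [0x76, 0x55, 0x53, 0x25]
t2 = [0x25, 0x53, 0x55, 0x76]
t3 = [0x55, 0x55, 0x25, 0x76]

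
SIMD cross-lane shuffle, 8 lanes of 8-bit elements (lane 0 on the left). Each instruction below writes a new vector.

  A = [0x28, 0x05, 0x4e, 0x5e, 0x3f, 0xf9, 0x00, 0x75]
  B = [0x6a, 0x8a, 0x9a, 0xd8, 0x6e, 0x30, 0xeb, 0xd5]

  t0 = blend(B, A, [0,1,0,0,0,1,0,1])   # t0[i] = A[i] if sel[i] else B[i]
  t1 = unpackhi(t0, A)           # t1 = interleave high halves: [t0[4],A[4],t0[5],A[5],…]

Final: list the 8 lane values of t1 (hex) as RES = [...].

RES = [ 0x6e  0x3f  0xf9  0xf9  0xeb  0x00  0x75  0x75 ]

  t0: 6a 05 9a d8 6e f9 eb 75
  t1: 6e 3f f9 f9 eb 00 75 75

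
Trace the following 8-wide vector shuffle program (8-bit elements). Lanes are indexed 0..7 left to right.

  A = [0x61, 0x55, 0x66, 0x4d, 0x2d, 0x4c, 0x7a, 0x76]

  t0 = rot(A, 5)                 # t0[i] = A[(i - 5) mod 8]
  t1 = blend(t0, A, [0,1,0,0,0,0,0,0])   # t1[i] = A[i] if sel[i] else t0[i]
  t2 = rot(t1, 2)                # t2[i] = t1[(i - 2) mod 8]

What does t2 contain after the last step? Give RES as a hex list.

RES = [0x55, 0x66, 0x4d, 0x55, 0x4c, 0x7a, 0x76, 0x61]

t0 = [0x4d, 0x2d, 0x4c, 0x7a, 0x76, 0x61, 0x55, 0x66]
t1 = [0x4d, 0x55, 0x4c, 0x7a, 0x76, 0x61, 0x55, 0x66]
t2 = [0x55, 0x66, 0x4d, 0x55, 0x4c, 0x7a, 0x76, 0x61]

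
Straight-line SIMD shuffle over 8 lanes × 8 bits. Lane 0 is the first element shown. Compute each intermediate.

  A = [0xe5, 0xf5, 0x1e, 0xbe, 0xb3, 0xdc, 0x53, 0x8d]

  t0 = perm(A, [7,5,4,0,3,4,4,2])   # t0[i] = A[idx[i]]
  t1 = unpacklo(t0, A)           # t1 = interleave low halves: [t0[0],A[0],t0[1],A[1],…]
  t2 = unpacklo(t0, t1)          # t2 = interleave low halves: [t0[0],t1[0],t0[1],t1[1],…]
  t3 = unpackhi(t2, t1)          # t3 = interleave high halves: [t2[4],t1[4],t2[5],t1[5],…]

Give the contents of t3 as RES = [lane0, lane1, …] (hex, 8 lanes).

RES = [0xb3, 0xb3, 0xdc, 0x1e, 0xe5, 0xe5, 0xf5, 0xbe]

  t0: 8d dc b3 e5 be b3 b3 1e
  t1: 8d e5 dc f5 b3 1e e5 be
  t2: 8d 8d dc e5 b3 dc e5 f5
  t3: b3 b3 dc 1e e5 e5 f5 be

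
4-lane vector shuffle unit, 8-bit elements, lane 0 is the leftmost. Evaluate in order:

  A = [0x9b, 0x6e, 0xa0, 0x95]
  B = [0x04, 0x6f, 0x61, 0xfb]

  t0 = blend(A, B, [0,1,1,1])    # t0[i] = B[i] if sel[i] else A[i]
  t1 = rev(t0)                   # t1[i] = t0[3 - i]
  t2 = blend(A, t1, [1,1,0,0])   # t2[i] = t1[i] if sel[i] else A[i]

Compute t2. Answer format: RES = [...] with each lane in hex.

t0 = [0x9b, 0x6f, 0x61, 0xfb]
t1 = [0xfb, 0x61, 0x6f, 0x9b]
t2 = [0xfb, 0x61, 0xa0, 0x95]

RES = [ 0xfb  0x61  0xa0  0x95 ]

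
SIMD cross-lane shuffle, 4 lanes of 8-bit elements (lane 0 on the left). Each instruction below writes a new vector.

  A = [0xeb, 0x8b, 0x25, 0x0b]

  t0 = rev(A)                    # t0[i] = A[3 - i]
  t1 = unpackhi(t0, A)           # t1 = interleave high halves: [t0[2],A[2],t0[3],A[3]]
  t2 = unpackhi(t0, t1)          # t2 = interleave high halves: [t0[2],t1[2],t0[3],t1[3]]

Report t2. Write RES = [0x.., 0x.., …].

RES = [0x8b, 0xeb, 0xeb, 0x0b]

→ t0 |0b|25|8b|eb|
→ t1 |8b|25|eb|0b|
→ t2 |8b|eb|eb|0b|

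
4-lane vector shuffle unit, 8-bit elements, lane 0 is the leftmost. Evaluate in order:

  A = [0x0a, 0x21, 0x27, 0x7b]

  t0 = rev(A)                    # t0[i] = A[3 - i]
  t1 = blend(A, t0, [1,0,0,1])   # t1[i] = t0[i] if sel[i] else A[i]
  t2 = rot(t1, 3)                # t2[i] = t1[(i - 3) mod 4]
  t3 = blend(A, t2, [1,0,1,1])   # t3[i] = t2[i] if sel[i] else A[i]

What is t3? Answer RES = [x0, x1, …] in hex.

RES = [ 0x21  0x21  0x0a  0x7b ]

  t0: 7b 27 21 0a
  t1: 7b 21 27 0a
  t2: 21 27 0a 7b
  t3: 21 21 0a 7b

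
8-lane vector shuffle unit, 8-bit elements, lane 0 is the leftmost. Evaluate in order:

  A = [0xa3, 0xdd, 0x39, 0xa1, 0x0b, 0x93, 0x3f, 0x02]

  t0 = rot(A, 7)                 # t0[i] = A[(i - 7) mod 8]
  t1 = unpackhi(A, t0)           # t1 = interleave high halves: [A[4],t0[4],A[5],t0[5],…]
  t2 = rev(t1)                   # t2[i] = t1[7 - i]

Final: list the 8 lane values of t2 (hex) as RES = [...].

  t0: dd 39 a1 0b 93 3f 02 a3
  t1: 0b 93 93 3f 3f 02 02 a3
  t2: a3 02 02 3f 3f 93 93 0b

RES = [0xa3, 0x02, 0x02, 0x3f, 0x3f, 0x93, 0x93, 0x0b]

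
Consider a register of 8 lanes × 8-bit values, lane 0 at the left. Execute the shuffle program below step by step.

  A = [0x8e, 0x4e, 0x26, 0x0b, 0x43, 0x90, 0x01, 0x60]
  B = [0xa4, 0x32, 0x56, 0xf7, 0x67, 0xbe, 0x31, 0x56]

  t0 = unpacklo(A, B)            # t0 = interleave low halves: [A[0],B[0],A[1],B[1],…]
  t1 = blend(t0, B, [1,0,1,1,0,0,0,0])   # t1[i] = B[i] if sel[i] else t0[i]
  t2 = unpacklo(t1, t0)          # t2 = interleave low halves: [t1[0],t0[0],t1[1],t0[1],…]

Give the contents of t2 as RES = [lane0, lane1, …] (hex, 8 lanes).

RES = [ 0xa4  0x8e  0xa4  0xa4  0x56  0x4e  0xf7  0x32 ]

t0 = [0x8e, 0xa4, 0x4e, 0x32, 0x26, 0x56, 0x0b, 0xf7]
t1 = [0xa4, 0xa4, 0x56, 0xf7, 0x26, 0x56, 0x0b, 0xf7]
t2 = [0xa4, 0x8e, 0xa4, 0xa4, 0x56, 0x4e, 0xf7, 0x32]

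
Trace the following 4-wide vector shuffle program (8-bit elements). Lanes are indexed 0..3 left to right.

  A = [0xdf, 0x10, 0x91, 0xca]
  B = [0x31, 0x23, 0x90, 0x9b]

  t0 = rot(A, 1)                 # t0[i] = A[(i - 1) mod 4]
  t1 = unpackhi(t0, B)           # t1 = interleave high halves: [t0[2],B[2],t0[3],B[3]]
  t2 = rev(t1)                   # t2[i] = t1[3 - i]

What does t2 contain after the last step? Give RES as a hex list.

→ t0 |ca|df|10|91|
→ t1 |10|90|91|9b|
→ t2 |9b|91|90|10|

RES = [ 0x9b  0x91  0x90  0x10 ]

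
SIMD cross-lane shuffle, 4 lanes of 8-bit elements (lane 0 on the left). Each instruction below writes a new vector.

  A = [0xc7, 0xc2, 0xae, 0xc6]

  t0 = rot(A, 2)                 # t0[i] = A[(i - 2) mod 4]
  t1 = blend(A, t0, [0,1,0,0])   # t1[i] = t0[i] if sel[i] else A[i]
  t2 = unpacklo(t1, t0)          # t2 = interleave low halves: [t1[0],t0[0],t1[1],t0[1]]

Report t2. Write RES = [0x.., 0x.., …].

RES = [ 0xc7  0xae  0xc6  0xc6 ]

t0 = [0xae, 0xc6, 0xc7, 0xc2]
t1 = [0xc7, 0xc6, 0xae, 0xc6]
t2 = [0xc7, 0xae, 0xc6, 0xc6]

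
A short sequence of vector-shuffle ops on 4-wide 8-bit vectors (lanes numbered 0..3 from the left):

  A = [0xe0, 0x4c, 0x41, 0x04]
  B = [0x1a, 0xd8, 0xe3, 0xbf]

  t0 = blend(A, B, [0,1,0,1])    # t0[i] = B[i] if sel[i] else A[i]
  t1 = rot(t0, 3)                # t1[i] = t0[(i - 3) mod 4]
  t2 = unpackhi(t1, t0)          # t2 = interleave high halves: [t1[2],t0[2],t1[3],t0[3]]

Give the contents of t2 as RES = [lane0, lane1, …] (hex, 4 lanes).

RES = [0xbf, 0x41, 0xe0, 0xbf]

t0 = [0xe0, 0xd8, 0x41, 0xbf]
t1 = [0xd8, 0x41, 0xbf, 0xe0]
t2 = [0xbf, 0x41, 0xe0, 0xbf]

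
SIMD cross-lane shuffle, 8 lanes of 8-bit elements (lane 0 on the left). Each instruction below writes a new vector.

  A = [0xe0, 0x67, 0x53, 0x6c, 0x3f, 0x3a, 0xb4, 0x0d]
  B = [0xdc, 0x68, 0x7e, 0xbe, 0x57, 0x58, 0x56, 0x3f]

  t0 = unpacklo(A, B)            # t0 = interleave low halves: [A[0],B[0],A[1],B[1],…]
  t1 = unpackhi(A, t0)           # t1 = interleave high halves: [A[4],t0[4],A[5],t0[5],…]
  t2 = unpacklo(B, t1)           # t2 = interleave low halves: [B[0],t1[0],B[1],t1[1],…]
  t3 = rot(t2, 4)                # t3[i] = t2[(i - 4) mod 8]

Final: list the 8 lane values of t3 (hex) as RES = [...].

RES = [0x7e, 0x3a, 0xbe, 0x7e, 0xdc, 0x3f, 0x68, 0x53]

t0 = [0xe0, 0xdc, 0x67, 0x68, 0x53, 0x7e, 0x6c, 0xbe]
t1 = [0x3f, 0x53, 0x3a, 0x7e, 0xb4, 0x6c, 0x0d, 0xbe]
t2 = [0xdc, 0x3f, 0x68, 0x53, 0x7e, 0x3a, 0xbe, 0x7e]
t3 = [0x7e, 0x3a, 0xbe, 0x7e, 0xdc, 0x3f, 0x68, 0x53]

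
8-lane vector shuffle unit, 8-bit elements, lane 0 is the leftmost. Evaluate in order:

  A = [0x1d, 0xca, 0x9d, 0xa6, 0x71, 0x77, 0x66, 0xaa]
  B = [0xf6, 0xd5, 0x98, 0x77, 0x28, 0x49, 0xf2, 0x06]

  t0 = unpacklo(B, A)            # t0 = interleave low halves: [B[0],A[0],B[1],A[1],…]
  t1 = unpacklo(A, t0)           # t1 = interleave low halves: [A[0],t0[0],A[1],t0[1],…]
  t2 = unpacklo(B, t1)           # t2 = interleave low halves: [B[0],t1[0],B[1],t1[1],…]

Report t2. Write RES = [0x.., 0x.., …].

  t0: f6 1d d5 ca 98 9d 77 a6
  t1: 1d f6 ca 1d 9d d5 a6 ca
  t2: f6 1d d5 f6 98 ca 77 1d

RES = [ 0xf6  0x1d  0xd5  0xf6  0x98  0xca  0x77  0x1d ]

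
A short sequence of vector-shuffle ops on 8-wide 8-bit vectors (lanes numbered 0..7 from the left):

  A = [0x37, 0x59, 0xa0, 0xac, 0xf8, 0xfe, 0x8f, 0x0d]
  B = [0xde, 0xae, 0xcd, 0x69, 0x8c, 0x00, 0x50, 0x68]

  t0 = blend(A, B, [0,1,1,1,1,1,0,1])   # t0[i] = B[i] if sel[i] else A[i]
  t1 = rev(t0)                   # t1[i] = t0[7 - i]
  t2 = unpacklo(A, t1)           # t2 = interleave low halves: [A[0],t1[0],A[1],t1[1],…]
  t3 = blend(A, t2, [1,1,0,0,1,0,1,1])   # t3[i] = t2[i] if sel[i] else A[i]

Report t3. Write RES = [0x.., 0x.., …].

t0 = [0x37, 0xae, 0xcd, 0x69, 0x8c, 0x00, 0x8f, 0x68]
t1 = [0x68, 0x8f, 0x00, 0x8c, 0x69, 0xcd, 0xae, 0x37]
t2 = [0x37, 0x68, 0x59, 0x8f, 0xa0, 0x00, 0xac, 0x8c]
t3 = [0x37, 0x68, 0xa0, 0xac, 0xa0, 0xfe, 0xac, 0x8c]

RES = [ 0x37  0x68  0xa0  0xac  0xa0  0xfe  0xac  0x8c ]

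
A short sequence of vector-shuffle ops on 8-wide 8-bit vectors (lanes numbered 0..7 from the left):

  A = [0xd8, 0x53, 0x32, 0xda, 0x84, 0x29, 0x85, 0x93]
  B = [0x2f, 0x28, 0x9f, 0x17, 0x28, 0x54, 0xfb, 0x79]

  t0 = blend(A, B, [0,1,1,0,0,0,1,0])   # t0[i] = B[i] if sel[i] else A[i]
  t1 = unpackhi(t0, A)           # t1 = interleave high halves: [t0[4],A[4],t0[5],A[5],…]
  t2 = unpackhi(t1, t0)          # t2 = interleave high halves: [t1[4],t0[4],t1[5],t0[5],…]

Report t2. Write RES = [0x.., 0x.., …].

  t0: d8 28 9f da 84 29 fb 93
  t1: 84 84 29 29 fb 85 93 93
  t2: fb 84 85 29 93 fb 93 93

RES = [ 0xfb  0x84  0x85  0x29  0x93  0xfb  0x93  0x93 ]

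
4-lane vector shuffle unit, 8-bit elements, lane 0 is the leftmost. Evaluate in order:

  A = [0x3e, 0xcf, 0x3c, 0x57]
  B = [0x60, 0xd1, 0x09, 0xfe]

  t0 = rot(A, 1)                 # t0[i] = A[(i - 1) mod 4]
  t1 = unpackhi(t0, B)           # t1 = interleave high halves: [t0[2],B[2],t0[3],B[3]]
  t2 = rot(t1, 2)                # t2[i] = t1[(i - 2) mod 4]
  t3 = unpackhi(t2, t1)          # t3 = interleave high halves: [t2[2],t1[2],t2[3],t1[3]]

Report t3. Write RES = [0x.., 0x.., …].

RES = [0xcf, 0x3c, 0x09, 0xfe]

→ t0 |57|3e|cf|3c|
→ t1 |cf|09|3c|fe|
→ t2 |3c|fe|cf|09|
→ t3 |cf|3c|09|fe|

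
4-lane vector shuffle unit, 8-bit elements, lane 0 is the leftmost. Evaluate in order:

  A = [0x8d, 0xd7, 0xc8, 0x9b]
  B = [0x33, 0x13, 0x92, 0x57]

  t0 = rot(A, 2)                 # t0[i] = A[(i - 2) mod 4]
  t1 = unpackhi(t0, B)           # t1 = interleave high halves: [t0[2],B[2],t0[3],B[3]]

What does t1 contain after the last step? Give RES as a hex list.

RES = [0x8d, 0x92, 0xd7, 0x57]

t0 = [0xc8, 0x9b, 0x8d, 0xd7]
t1 = [0x8d, 0x92, 0xd7, 0x57]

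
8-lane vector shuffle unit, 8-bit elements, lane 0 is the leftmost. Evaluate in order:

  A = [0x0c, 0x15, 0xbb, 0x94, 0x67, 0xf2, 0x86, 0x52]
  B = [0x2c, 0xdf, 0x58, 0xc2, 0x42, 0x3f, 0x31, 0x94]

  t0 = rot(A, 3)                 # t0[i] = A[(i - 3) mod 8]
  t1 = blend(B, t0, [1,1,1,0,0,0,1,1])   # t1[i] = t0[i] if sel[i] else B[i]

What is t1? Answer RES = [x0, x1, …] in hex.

RES = [ 0xf2  0x86  0x52  0xc2  0x42  0x3f  0x94  0x67 ]

t0 = [0xf2, 0x86, 0x52, 0x0c, 0x15, 0xbb, 0x94, 0x67]
t1 = [0xf2, 0x86, 0x52, 0xc2, 0x42, 0x3f, 0x94, 0x67]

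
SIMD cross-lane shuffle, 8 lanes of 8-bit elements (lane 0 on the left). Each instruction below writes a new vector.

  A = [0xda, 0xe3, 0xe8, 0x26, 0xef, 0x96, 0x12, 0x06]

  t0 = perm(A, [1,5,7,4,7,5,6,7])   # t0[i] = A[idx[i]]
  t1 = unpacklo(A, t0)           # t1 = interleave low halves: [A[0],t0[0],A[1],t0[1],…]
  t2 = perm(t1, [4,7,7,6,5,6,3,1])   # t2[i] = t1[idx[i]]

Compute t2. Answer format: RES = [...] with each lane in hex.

t0 = [0xe3, 0x96, 0x06, 0xef, 0x06, 0x96, 0x12, 0x06]
t1 = [0xda, 0xe3, 0xe3, 0x96, 0xe8, 0x06, 0x26, 0xef]
t2 = [0xe8, 0xef, 0xef, 0x26, 0x06, 0x26, 0x96, 0xe3]

RES = [ 0xe8  0xef  0xef  0x26  0x06  0x26  0x96  0xe3 ]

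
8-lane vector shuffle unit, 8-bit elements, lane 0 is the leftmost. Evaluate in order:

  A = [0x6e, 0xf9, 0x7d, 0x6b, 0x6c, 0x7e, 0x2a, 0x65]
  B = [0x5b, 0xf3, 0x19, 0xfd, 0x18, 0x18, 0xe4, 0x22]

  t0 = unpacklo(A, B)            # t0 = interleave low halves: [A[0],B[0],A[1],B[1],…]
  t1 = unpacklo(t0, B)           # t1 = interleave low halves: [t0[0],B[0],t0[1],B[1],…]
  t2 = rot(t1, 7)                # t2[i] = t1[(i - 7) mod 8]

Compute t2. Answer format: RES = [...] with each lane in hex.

RES = [0x5b, 0x5b, 0xf3, 0xf9, 0x19, 0xf3, 0xfd, 0x6e]

→ t0 |6e|5b|f9|f3|7d|19|6b|fd|
→ t1 |6e|5b|5b|f3|f9|19|f3|fd|
→ t2 |5b|5b|f3|f9|19|f3|fd|6e|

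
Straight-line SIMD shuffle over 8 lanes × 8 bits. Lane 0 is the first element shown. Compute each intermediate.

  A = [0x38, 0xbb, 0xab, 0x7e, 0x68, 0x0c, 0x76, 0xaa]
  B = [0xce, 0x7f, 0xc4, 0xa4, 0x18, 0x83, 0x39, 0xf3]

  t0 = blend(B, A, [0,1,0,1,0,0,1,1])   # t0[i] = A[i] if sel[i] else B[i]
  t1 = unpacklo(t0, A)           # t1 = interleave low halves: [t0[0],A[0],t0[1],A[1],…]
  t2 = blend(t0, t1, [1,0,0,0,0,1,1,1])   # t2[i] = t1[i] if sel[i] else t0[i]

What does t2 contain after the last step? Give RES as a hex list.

t0 = [0xce, 0xbb, 0xc4, 0x7e, 0x18, 0x83, 0x76, 0xaa]
t1 = [0xce, 0x38, 0xbb, 0xbb, 0xc4, 0xab, 0x7e, 0x7e]
t2 = [0xce, 0xbb, 0xc4, 0x7e, 0x18, 0xab, 0x7e, 0x7e]

RES = [0xce, 0xbb, 0xc4, 0x7e, 0x18, 0xab, 0x7e, 0x7e]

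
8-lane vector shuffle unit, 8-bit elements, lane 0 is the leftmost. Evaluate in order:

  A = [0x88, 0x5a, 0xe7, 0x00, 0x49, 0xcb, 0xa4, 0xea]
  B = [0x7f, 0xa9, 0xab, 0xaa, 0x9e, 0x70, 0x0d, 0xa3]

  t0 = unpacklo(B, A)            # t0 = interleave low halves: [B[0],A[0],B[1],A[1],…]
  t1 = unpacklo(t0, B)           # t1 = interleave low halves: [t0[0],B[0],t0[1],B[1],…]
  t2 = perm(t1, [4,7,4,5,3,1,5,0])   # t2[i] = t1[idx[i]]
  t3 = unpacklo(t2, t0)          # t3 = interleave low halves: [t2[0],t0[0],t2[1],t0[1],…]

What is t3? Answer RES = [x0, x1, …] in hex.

RES = [ 0xa9  0x7f  0xaa  0x88  0xa9  0xa9  0xab  0x5a ]

→ t0 |7f|88|a9|5a|ab|e7|aa|00|
→ t1 |7f|7f|88|a9|a9|ab|5a|aa|
→ t2 |a9|aa|a9|ab|a9|7f|ab|7f|
→ t3 |a9|7f|aa|88|a9|a9|ab|5a|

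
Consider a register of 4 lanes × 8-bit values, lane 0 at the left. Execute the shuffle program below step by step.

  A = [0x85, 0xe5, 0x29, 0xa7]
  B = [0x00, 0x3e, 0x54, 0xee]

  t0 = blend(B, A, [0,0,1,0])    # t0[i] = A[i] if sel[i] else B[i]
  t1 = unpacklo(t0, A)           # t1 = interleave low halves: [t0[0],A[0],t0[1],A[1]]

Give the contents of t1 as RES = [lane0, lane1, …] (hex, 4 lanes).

  t0: 00 3e 29 ee
  t1: 00 85 3e e5

RES = [ 0x00  0x85  0x3e  0xe5 ]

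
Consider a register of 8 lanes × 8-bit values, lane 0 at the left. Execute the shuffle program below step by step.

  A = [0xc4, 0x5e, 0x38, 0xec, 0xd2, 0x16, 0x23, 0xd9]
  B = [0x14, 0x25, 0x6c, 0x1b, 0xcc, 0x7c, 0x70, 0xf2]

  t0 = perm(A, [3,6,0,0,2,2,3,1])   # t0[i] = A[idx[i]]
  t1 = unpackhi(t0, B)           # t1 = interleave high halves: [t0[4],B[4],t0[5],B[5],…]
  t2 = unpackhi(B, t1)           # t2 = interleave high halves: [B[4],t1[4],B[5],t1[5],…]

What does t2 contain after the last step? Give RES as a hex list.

t0 = [0xec, 0x23, 0xc4, 0xc4, 0x38, 0x38, 0xec, 0x5e]
t1 = [0x38, 0xcc, 0x38, 0x7c, 0xec, 0x70, 0x5e, 0xf2]
t2 = [0xcc, 0xec, 0x7c, 0x70, 0x70, 0x5e, 0xf2, 0xf2]

RES = [0xcc, 0xec, 0x7c, 0x70, 0x70, 0x5e, 0xf2, 0xf2]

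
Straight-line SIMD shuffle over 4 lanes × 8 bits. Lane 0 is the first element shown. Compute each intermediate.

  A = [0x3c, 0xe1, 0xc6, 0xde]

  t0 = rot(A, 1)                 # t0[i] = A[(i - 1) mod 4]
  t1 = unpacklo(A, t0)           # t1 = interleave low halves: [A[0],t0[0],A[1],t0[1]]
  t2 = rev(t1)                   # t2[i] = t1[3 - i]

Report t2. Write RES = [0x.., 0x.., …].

RES = [0x3c, 0xe1, 0xde, 0x3c]

  t0: de 3c e1 c6
  t1: 3c de e1 3c
  t2: 3c e1 de 3c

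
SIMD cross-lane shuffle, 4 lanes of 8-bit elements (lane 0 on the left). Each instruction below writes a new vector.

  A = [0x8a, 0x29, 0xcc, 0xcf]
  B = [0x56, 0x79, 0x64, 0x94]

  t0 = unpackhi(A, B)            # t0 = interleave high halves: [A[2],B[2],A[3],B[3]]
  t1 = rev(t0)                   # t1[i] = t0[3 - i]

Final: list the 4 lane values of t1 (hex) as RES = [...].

RES = [0x94, 0xcf, 0x64, 0xcc]

t0 = [0xcc, 0x64, 0xcf, 0x94]
t1 = [0x94, 0xcf, 0x64, 0xcc]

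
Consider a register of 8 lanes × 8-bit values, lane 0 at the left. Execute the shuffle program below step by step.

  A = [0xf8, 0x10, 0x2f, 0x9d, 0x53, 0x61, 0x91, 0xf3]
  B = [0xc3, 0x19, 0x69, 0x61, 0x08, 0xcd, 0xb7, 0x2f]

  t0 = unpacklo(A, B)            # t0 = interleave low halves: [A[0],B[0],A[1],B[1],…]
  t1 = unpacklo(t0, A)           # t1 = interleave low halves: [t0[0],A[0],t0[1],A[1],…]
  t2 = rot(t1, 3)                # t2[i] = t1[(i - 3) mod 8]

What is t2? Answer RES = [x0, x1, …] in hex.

→ t0 |f8|c3|10|19|2f|69|9d|61|
→ t1 |f8|f8|c3|10|10|2f|19|9d|
→ t2 |2f|19|9d|f8|f8|c3|10|10|

RES = [0x2f, 0x19, 0x9d, 0xf8, 0xf8, 0xc3, 0x10, 0x10]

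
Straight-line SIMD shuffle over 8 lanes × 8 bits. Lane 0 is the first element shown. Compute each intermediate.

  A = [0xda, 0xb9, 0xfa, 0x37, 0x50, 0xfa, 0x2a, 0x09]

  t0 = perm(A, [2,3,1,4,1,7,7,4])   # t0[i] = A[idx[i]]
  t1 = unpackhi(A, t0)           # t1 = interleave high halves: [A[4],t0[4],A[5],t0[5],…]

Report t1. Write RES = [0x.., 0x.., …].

RES = [ 0x50  0xb9  0xfa  0x09  0x2a  0x09  0x09  0x50 ]

t0 = [0xfa, 0x37, 0xb9, 0x50, 0xb9, 0x09, 0x09, 0x50]
t1 = [0x50, 0xb9, 0xfa, 0x09, 0x2a, 0x09, 0x09, 0x50]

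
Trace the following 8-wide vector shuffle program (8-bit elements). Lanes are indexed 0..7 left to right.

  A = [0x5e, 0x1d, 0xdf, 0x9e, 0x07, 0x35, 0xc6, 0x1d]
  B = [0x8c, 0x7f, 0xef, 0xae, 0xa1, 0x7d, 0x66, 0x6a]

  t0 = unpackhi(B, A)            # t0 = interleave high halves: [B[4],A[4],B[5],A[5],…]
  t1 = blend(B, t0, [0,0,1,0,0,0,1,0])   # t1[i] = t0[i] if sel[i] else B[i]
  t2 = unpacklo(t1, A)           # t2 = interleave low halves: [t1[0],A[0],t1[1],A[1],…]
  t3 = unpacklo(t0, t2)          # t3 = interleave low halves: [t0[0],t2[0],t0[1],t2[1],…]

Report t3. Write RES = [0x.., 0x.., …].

t0 = [0xa1, 0x07, 0x7d, 0x35, 0x66, 0xc6, 0x6a, 0x1d]
t1 = [0x8c, 0x7f, 0x7d, 0xae, 0xa1, 0x7d, 0x6a, 0x6a]
t2 = [0x8c, 0x5e, 0x7f, 0x1d, 0x7d, 0xdf, 0xae, 0x9e]
t3 = [0xa1, 0x8c, 0x07, 0x5e, 0x7d, 0x7f, 0x35, 0x1d]

RES = [0xa1, 0x8c, 0x07, 0x5e, 0x7d, 0x7f, 0x35, 0x1d]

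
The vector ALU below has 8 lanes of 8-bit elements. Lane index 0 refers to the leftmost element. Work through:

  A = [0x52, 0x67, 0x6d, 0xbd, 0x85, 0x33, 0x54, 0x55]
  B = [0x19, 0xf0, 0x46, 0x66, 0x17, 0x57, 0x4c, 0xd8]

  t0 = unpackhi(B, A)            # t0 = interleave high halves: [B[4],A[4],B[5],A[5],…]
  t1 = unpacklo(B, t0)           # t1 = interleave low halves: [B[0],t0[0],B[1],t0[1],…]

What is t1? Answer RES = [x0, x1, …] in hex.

RES = [0x19, 0x17, 0xf0, 0x85, 0x46, 0x57, 0x66, 0x33]

→ t0 |17|85|57|33|4c|54|d8|55|
→ t1 |19|17|f0|85|46|57|66|33|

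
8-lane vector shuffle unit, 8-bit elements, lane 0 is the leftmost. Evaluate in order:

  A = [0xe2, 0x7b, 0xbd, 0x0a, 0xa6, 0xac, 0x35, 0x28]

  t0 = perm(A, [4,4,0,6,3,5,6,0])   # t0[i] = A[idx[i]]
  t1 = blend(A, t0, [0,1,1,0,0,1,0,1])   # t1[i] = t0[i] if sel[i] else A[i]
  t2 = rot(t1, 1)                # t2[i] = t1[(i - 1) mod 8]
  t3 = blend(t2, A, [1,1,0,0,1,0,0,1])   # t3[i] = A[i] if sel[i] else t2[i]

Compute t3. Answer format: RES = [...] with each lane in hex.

RES = [ 0xe2  0x7b  0xa6  0xe2  0xa6  0xa6  0xac  0x28 ]

t0 = [0xa6, 0xa6, 0xe2, 0x35, 0x0a, 0xac, 0x35, 0xe2]
t1 = [0xe2, 0xa6, 0xe2, 0x0a, 0xa6, 0xac, 0x35, 0xe2]
t2 = [0xe2, 0xe2, 0xa6, 0xe2, 0x0a, 0xa6, 0xac, 0x35]
t3 = [0xe2, 0x7b, 0xa6, 0xe2, 0xa6, 0xa6, 0xac, 0x28]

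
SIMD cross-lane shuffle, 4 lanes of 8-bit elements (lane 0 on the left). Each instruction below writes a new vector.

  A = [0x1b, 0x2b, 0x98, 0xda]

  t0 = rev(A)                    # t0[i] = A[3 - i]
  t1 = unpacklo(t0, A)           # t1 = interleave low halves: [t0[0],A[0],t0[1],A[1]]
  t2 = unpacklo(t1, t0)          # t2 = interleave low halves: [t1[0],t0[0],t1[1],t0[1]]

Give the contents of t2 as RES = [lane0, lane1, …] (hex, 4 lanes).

t0 = [0xda, 0x98, 0x2b, 0x1b]
t1 = [0xda, 0x1b, 0x98, 0x2b]
t2 = [0xda, 0xda, 0x1b, 0x98]

RES = [ 0xda  0xda  0x1b  0x98 ]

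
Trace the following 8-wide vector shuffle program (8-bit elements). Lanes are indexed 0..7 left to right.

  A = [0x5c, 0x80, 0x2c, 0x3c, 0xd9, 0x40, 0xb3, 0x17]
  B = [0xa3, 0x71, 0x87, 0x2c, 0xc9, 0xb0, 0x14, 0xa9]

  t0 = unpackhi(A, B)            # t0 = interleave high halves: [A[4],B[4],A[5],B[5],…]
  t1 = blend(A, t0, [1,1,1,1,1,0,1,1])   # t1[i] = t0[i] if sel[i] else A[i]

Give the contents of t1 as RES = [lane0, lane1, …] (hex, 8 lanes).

RES = [ 0xd9  0xc9  0x40  0xb0  0xb3  0x40  0x17  0xa9 ]

→ t0 |d9|c9|40|b0|b3|14|17|a9|
→ t1 |d9|c9|40|b0|b3|40|17|a9|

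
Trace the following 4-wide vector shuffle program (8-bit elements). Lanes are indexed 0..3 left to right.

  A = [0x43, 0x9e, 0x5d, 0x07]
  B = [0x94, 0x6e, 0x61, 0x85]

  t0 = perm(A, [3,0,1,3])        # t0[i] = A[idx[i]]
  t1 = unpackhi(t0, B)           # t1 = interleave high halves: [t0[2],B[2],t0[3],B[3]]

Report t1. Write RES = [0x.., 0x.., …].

→ t0 |07|43|9e|07|
→ t1 |9e|61|07|85|

RES = [0x9e, 0x61, 0x07, 0x85]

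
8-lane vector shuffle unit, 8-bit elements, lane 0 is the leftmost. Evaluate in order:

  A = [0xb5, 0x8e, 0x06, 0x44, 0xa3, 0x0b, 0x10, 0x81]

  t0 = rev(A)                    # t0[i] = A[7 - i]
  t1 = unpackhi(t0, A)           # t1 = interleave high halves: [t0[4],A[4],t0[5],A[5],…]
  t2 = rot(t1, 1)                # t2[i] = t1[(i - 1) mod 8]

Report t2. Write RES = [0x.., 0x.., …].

  t0: 81 10 0b a3 44 06 8e b5
  t1: 44 a3 06 0b 8e 10 b5 81
  t2: 81 44 a3 06 0b 8e 10 b5

RES = [ 0x81  0x44  0xa3  0x06  0x0b  0x8e  0x10  0xb5 ]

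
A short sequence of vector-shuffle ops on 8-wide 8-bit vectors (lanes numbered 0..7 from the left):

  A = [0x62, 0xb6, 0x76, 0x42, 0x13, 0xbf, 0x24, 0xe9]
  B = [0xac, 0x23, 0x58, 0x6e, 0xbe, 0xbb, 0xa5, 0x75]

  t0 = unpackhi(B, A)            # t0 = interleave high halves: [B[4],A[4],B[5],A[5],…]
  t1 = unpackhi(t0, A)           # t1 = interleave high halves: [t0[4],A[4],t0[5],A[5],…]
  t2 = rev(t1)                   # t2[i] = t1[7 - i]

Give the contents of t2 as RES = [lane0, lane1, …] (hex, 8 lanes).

→ t0 |be|13|bb|bf|a5|24|75|e9|
→ t1 |a5|13|24|bf|75|24|e9|e9|
→ t2 |e9|e9|24|75|bf|24|13|a5|

RES = [0xe9, 0xe9, 0x24, 0x75, 0xbf, 0x24, 0x13, 0xa5]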